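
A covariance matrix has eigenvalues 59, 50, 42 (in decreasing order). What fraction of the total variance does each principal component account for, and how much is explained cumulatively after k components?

Step 1 — total variance = trace(Sigma) = Σ λ_i = 59 + 50 + 42 = 151.

Step 2 — fraction explained by component i = λ_i / Σ λ:
  PC1: 59/151 = 0.3907
  PC2: 50/151 = 0.3311
  PC3: 42/151 = 0.2781

Step 3 — cumulative fraction after k components = (λ_1 + ... + λ_k) / Σ λ:
  k = 1: 59/151 = 0.3907
  k = 2: (59 + 50)/151 = 109/151 = 0.7219
  k = 3: (59 + 50 + 42)/151 = 151/151 = 1

Summary (fraction, with percent):

explained: PC1 0.3907 (39.07%), PC2 0.3311 (33.11%), PC3 0.2781 (27.81%);  cumulative: 0.3907, 0.7219, 1


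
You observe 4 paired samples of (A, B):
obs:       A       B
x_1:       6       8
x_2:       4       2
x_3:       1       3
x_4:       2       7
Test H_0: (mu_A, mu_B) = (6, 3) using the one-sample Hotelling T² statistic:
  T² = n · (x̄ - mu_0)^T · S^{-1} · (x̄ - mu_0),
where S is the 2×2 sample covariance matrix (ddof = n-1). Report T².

Step 1 — sample mean vector:
  mean(A) = (6 + 4 + 1 + 2) / 4 = 13/4 = 3.25
  mean(B) = (8 + 2 + 3 + 7) / 4 = 20/4 = 5
  x̄ = (3.25, 5),  deviation x̄ - mu_0 = (3.25, 5) - (6, 3) = (-2.75, 2).

Step 2 — sample covariance matrix, S[i,j] = (1/(n-1)) · Σ_k (x_{k,i} - mean_i) · (x_{k,j} - mean_j), divisor n-1 = 3:
  S[A,A] = ((2.75)·(2.75) + (0.75)·(0.75) + (-2.25)·(-2.25) + (-1.25)·(-1.25)) / 3 = 14.75/3 = 4.9167
  S[A,B] = ((2.75)·(3) + (0.75)·(-3) + (-2.25)·(-2) + (-1.25)·(2)) / 3 = 8/3 = 2.6667
  S[B,B] = ((3)·(3) + (-3)·(-3) + (-2)·(-2) + (2)·(2)) / 3 = 26/3 = 8.6667
  S = [[4.9167, 2.6667],
 [2.6667, 8.6667]].

Step 3 — invert S. det(S) = 4.9167·8.6667 - (2.6667)² = 35.5.
  S^{-1} = (1/det) · [[d, -b], [-b, a]] = [[0.2441, -0.0751],
 [-0.0751, 0.1385]].

Step 4 — quadratic form (x̄ - mu_0)^T · S^{-1} · (x̄ - mu_0):
  S^{-1} · (x̄ - mu_0) = (-0.8216, 0.4836),
  (x̄ - mu_0)^T · [...] = (-2.75)·(-0.8216) + (2)·(0.4836) = 3.2265.

Step 5 — scale by n: T² = 4 · 3.2265 = 12.9061.

T² ≈ 12.9061


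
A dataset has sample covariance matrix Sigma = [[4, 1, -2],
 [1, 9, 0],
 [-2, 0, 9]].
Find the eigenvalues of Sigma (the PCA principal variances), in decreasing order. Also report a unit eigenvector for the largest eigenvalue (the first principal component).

Step 1 — characteristic polynomial p(λ) = det(λI - Sigma) = λ³ - tr·λ² + c_1·λ - det, where tr = trace, c_1 = sum of the principal 2×2 minors, det = det(Sigma):
  tr = 4 + 9 + 9 = 22,
  c_1 = (4·9 - (1)²) + (4·9 - (-2)²) + (9·9 - (0)²) = 35 + 32 + 81 = 148,
  det = 4·(9·9 - (0)²) - (1)·((1)·9 - (0)·(-2)) + (-2)·((1)·(0) - 9·(-2)) = 4·(81) - (1)·(9) + (-2)·(18) = 279.
  So p(λ) = λ³ - 22λ² + 148λ - 279.
Step 2 — look for an integer root (rational root theorem: any rational root is an integer divisor of 279). Testing λ = 9:
  p(9) = 729 - 1782 + 1332 - 279 = 0  ✓
  Dividing out (λ - 9): p(λ) = (λ - 9)(λ² - 13λ + 31).
Step 3 — remaining eigenvalues from the quadratic λ² - 13λ + 31 = 0:
  Δ = 13² - 4·31 = 169 - 124 = 45,  λ = (13 ± √45)/2 = (13 ± 6.7082)/2 ≈ 9.8541 or 3.1459.
  Sorted: λ_1 = 9.8541,  λ_2 = 9,  λ_3 = 3.1459  (check: sum = 22 = tr ✓).

Step 4 — unit eigenvector for λ_1 ≈ 9.8541: v spans the null space of (Sigma - λ_1 I), whose rows are
  r_1 = (-5.8541, 1, -2),  r_2 = (1, -0.8541, 0),  r_3 = (-2, 0, -0.8541).
  v is orthogonal to every row, so take v ∝ r_1 × r_2 = ((1)·(0) - (-2)·(-0.8541), (-2)·(1) - (-5.8541)·(0), (-5.8541)·(-0.8541) - (1)·(1)) ≈ (-1.7082, -2, 4).
  Rescale (multiply by -1 so the first nonzero entry is positive): u = (1.7082, 2, -4).
  ||u|| = √((1.7082)² + (2)² + (-4)²) = √(22.918) ≈ 4.7873,  v_1 = u/||u|| ≈ (0.3568, 0.4178, -0.8355) (||v_1|| = 1).

λ_1 = 9.8541,  λ_2 = 9,  λ_3 = 3.1459;  v_1 ≈ (0.3568, 0.4178, -0.8355)


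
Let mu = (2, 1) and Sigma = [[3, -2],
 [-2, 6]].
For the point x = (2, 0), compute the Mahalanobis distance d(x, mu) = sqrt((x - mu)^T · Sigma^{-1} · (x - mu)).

Step 1 — centre the observation: (x - mu) = (0, -1).

Step 2 — invert Sigma. det(Sigma) = 3·6 - (-2)² = 14.
  Sigma^{-1} = (1/det) · [[d, -b], [-b, a]] = [[0.4286, 0.1429],
 [0.1429, 0.2143]].

Step 3 — form the quadratic (x - mu)^T · Sigma^{-1} · (x - mu):
  Sigma^{-1} · (x - mu) = (-0.1429, -0.2143).
  (x - mu)^T · [Sigma^{-1} · (x - mu)] = (0)·(-0.1429) + (-1)·(-0.2143) = 0.2143.

Step 4 — take square root: d = √(0.2143) ≈ 0.4629.

d(x, mu) = √(0.2143) ≈ 0.4629


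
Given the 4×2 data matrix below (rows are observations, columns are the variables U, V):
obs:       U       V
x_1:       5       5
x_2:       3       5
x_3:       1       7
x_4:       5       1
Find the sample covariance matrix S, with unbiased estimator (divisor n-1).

Step 1 — column means:
  mean(U) = (5 + 3 + 1 + 5) / 4 = 14/4 = 3.5
  mean(V) = (5 + 5 + 7 + 1) / 4 = 18/4 = 4.5

Step 2 — sample covariance S[i,j] = (1/(n-1)) · Σ_k (x_{k,i} - mean_i) · (x_{k,j} - mean_j), with n-1 = 3.
  S[U,U] = ((1.5)·(1.5) + (-0.5)·(-0.5) + (-2.5)·(-2.5) + (1.5)·(1.5)) / 3 = 11/3 = 3.6667
  S[U,V] = ((1.5)·(0.5) + (-0.5)·(0.5) + (-2.5)·(2.5) + (1.5)·(-3.5)) / 3 = -11/3 = -3.6667
  S[V,V] = ((0.5)·(0.5) + (0.5)·(0.5) + (2.5)·(2.5) + (-3.5)·(-3.5)) / 3 = 19/3 = 6.3333

S is symmetric (S[j,i] = S[i,j]). Assembling:

S = [[3.6667, -3.6667],
 [-3.6667, 6.3333]]


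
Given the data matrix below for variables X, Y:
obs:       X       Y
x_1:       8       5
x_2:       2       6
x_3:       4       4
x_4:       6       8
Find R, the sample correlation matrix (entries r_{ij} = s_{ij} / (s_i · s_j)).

Step 1 — column means:
  mean(X) = (8 + 2 + 4 + 6) / 4 = 20/4 = 5
  mean(Y) = (5 + 6 + 4 + 8) / 4 = 23/4 = 5.75

Step 2 — sample variances and covariances s[i,j] = (1/(n-1)) · Σ_k (x_{k,i} - mean_i) · (x_{k,j} - mean_j), with n-1 = 3:
  s[X,X] = ((3)·(3) + (-3)·(-3) + (-1)·(-1) + (1)·(1)) / 3 = 20/3 = 6.6667
  s[X,Y] = ((3)·(-0.75) + (-3)·(0.25) + (-1)·(-1.75) + (1)·(2.25)) / 3 = 1/3 = 0.3333
  s[Y,Y] = ((-0.75)·(-0.75) + (0.25)·(0.25) + (-1.75)·(-1.75) + (2.25)·(2.25)) / 3 = 8.75/3 = 2.9167
  Sample standard deviations s_i = √(s[i,i]):
  s(X) = √(6.6667) = 2.582
  s(Y) = √(2.9167) = 1.7078

Step 3 — r_{ij} = s_{ij} / (s_i · s_j):
  r[X,X] = 1 (diagonal).
  r[X,Y] = 0.3333 / (2.582 · 1.7078) = 0.3333 / 4.4096 = 0.0756
  r[Y,Y] = 1 (diagonal).

R is symmetric with unit diagonal. Assembling:

R = [[1, 0.0756],
 [0.0756, 1]]


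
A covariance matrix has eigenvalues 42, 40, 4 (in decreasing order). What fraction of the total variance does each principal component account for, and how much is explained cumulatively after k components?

Step 1 — total variance = trace(Sigma) = Σ λ_i = 42 + 40 + 4 = 86.

Step 2 — fraction explained by component i = λ_i / Σ λ:
  PC1: 42/86 = 0.4884
  PC2: 40/86 = 0.4651
  PC3: 4/86 = 0.0465

Step 3 — cumulative fraction after k components = (λ_1 + ... + λ_k) / Σ λ:
  k = 1: 42/86 = 0.4884
  k = 2: (42 + 40)/86 = 82/86 = 0.9535
  k = 3: (42 + 40 + 4)/86 = 86/86 = 1

Summary (fraction, with percent):

explained: PC1 0.4884 (48.84%), PC2 0.4651 (46.51%), PC3 0.0465 (4.65%);  cumulative: 0.4884, 0.9535, 1


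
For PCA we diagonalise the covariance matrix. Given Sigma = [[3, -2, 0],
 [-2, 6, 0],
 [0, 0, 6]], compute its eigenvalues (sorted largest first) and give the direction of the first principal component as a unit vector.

Step 1 — characteristic polynomial p(λ) = det(λI - Sigma) = λ³ - tr·λ² + c_1·λ - det, where tr = trace, c_1 = sum of the principal 2×2 minors, det = det(Sigma):
  tr = 3 + 6 + 6 = 15,
  c_1 = (3·6 - (-2)²) + (3·6 - (0)²) + (6·6 - (0)²) = 14 + 18 + 36 = 68,
  det = 3·(6·6 - (0)²) - (-2)·((-2)·6 - (0)·(0)) + (0)·((-2)·(0) - 6·(0)) = 3·(36) - (-2)·(-12) + (0)·(0) = 84.
  So p(λ) = λ³ - 15λ² + 68λ - 84.
Step 2 — look for an integer root (rational root theorem: any rational root is an integer divisor of 84). Testing λ = 2:
  p(2) = 8 - 60 + 136 - 84 = 0  ✓
  Dividing out (λ - 2): p(λ) = (λ - 2)(λ² - 13λ + 42).
Step 3 — remaining eigenvalues from the quadratic λ² - 13λ + 42 = 0:
  Δ = 13² - 4·42 = 169 - 168 = 1,  λ = (13 ± √1)/2 = (13 ± 1)/2 = 7 or 6.
  Sorted: λ_1 = 7,  λ_2 = 6,  λ_3 = 2  (check: sum = 15 = tr ✓).

Step 4 — unit eigenvector for λ_1 = 7: v spans the null space of (Sigma - λ_1 I), whose rows are
  r_1 = (-4, -2, 0),  r_2 = (-2, -1, 0),  r_3 = (0, 0, -1).
  v is orthogonal to every row, so take v ∝ r_1 × r_3 = ((-2)·(-1) - (0)·(0), (0)·(0) - (-4)·(-1), (-4)·(0) - (-2)·(0)) = (2, -4, 0).
  Rescale (divide by 2): u = (1, -2, 0).
  ||u|| = √((1)² + (-2)² + (0)²) = √(5) ≈ 2.2361,  v_1 = u/||u|| ≈ (0.4472, -0.8944, 0) (||v_1|| = 1).

λ_1 = 7,  λ_2 = 6,  λ_3 = 2;  v_1 ≈ (0.4472, -0.8944, 0)


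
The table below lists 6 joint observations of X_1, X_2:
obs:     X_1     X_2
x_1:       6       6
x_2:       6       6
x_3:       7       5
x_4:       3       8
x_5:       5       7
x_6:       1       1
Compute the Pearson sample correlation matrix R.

Step 1 — column means:
  mean(X_1) = (6 + 6 + 7 + 3 + 5 + 1) / 6 = 28/6 = 4.6667
  mean(X_2) = (6 + 6 + 5 + 8 + 7 + 1) / 6 = 33/6 = 5.5

Step 2 — sample variances and covariances s[i,j] = (1/(n-1)) · Σ_k (x_{k,i} - mean_i) · (x_{k,j} - mean_j), with n-1 = 5:
  s[X_1,X_1] = ((1.3333)·(1.3333) + (1.3333)·(1.3333) + (2.3333)·(2.3333) + (-1.6667)·(-1.6667) + (0.3333)·(0.3333) + (-3.6667)·(-3.6667)) / 5 = 25.3333/5 = 5.0667
  s[X_1,X_2] = ((1.3333)·(0.5) + (1.3333)·(0.5) + (2.3333)·(-0.5) + (-1.6667)·(2.5) + (0.3333)·(1.5) + (-3.6667)·(-4.5)) / 5 = 13/5 = 2.6
  s[X_2,X_2] = ((0.5)·(0.5) + (0.5)·(0.5) + (-0.5)·(-0.5) + (2.5)·(2.5) + (1.5)·(1.5) + (-4.5)·(-4.5)) / 5 = 29.5/5 = 5.9
  Sample standard deviations s_i = √(s[i,i]):
  s(X_1) = √(5.0667) = 2.2509
  s(X_2) = √(5.9) = 2.429

Step 3 — r_{ij} = s_{ij} / (s_i · s_j):
  r[X_1,X_1] = 1 (diagonal).
  r[X_1,X_2] = 2.6 / (2.2509 · 2.429) = 2.6 / 5.4675 = 0.4755
  r[X_2,X_2] = 1 (diagonal).

R is symmetric with unit diagonal. Assembling:

R = [[1, 0.4755],
 [0.4755, 1]]


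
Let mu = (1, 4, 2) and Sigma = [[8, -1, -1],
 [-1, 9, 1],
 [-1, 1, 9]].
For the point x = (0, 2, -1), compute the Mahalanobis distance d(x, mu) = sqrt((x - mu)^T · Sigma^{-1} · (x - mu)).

Step 1 — centre the observation: (x - mu) = (-1, -2, -3).

Step 2 — invert Sigma (cofactor / det for 3×3, or solve directly):
  Sigma^{-1} = [[0.1282, 0.0128, 0.0128],
 [0.0128, 0.1138, -0.0112],
 [0.0128, -0.0112, 0.1138]].

Step 3 — form the quadratic (x - mu)^T · Sigma^{-1} · (x - mu):
  Sigma^{-1} · (x - mu) = (-0.1923, -0.2067, -0.3317).
  (x - mu)^T · [Sigma^{-1} · (x - mu)] = (-1)·(-0.1923) + (-2)·(-0.2067) + (-3)·(-0.3317) = 1.601.

Step 4 — take square root: d = √(1.601) ≈ 1.2653.

d(x, mu) = √(1.601) ≈ 1.2653


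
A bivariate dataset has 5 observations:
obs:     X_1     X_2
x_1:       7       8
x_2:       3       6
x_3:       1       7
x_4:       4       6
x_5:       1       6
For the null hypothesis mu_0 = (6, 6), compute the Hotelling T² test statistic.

Step 1 — sample mean vector:
  mean(X_1) = (7 + 3 + 1 + 4 + 1) / 5 = 16/5 = 3.2
  mean(X_2) = (8 + 6 + 7 + 6 + 6) / 5 = 33/5 = 6.6
  x̄ = (3.2, 6.6),  deviation x̄ - mu_0 = (3.2, 6.6) - (6, 6) = (-2.8, 0.6).

Step 2 — sample covariance matrix, S[i,j] = (1/(n-1)) · Σ_k (x_{k,i} - mean_i) · (x_{k,j} - mean_j), divisor n-1 = 4:
  S[X_1,X_1] = ((3.8)·(3.8) + (-0.2)·(-0.2) + (-2.2)·(-2.2) + (0.8)·(0.8) + (-2.2)·(-2.2)) / 4 = 24.8/4 = 6.2
  S[X_1,X_2] = ((3.8)·(1.4) + (-0.2)·(-0.6) + (-2.2)·(0.4) + (0.8)·(-0.6) + (-2.2)·(-0.6)) / 4 = 5.4/4 = 1.35
  S[X_2,X_2] = ((1.4)·(1.4) + (-0.6)·(-0.6) + (0.4)·(0.4) + (-0.6)·(-0.6) + (-0.6)·(-0.6)) / 4 = 3.2/4 = 0.8
  S = [[6.2, 1.35],
 [1.35, 0.8]].

Step 3 — invert S. det(S) = 6.2·0.8 - (1.35)² = 3.1375.
  S^{-1} = (1/det) · [[d, -b], [-b, a]] = [[0.255, -0.4303],
 [-0.4303, 1.9761]].

Step 4 — quadratic form (x̄ - mu_0)^T · S^{-1} · (x̄ - mu_0):
  S^{-1} · (x̄ - mu_0) = (-0.9721, 2.3904),
  (x̄ - mu_0)^T · [...] = (-2.8)·(-0.9721) + (0.6)·(2.3904) = 4.1562.

Step 5 — scale by n: T² = 5 · 4.1562 = 20.7809.

T² ≈ 20.7809


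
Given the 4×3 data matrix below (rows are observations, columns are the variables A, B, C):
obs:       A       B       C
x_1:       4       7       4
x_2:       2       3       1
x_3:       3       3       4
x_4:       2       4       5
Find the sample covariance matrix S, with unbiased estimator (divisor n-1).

Step 1 — column means:
  mean(A) = (4 + 2 + 3 + 2) / 4 = 11/4 = 2.75
  mean(B) = (7 + 3 + 3 + 4) / 4 = 17/4 = 4.25
  mean(C) = (4 + 1 + 4 + 5) / 4 = 14/4 = 3.5

Step 2 — sample covariance S[i,j] = (1/(n-1)) · Σ_k (x_{k,i} - mean_i) · (x_{k,j} - mean_j), with n-1 = 3.
  S[A,A] = ((1.25)·(1.25) + (-0.75)·(-0.75) + (0.25)·(0.25) + (-0.75)·(-0.75)) / 3 = 2.75/3 = 0.9167
  S[A,B] = ((1.25)·(2.75) + (-0.75)·(-1.25) + (0.25)·(-1.25) + (-0.75)·(-0.25)) / 3 = 4.25/3 = 1.4167
  S[A,C] = ((1.25)·(0.5) + (-0.75)·(-2.5) + (0.25)·(0.5) + (-0.75)·(1.5)) / 3 = 1.5/3 = 0.5
  S[B,B] = ((2.75)·(2.75) + (-1.25)·(-1.25) + (-1.25)·(-1.25) + (-0.25)·(-0.25)) / 3 = 10.75/3 = 3.5833
  S[B,C] = ((2.75)·(0.5) + (-1.25)·(-2.5) + (-1.25)·(0.5) + (-0.25)·(1.5)) / 3 = 3.5/3 = 1.1667
  S[C,C] = ((0.5)·(0.5) + (-2.5)·(-2.5) + (0.5)·(0.5) + (1.5)·(1.5)) / 3 = 9/3 = 3

S is symmetric (S[j,i] = S[i,j]). Assembling:

S = [[0.9167, 1.4167, 0.5],
 [1.4167, 3.5833, 1.1667],
 [0.5, 1.1667, 3]]


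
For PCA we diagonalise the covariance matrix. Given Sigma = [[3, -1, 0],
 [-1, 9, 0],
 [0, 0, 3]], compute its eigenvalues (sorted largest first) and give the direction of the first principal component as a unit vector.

Step 1 — characteristic polynomial p(λ) = det(λI - Sigma) = λ³ - tr·λ² + c_1·λ - det, where tr = trace, c_1 = sum of the principal 2×2 minors, det = det(Sigma):
  tr = 3 + 9 + 3 = 15,
  c_1 = (3·9 - (-1)²) + (3·3 - (0)²) + (9·3 - (0)²) = 26 + 9 + 27 = 62,
  det = 3·(9·3 - (0)²) - (-1)·((-1)·3 - (0)·(0)) + (0)·((-1)·(0) - 9·(0)) = 3·(27) - (-1)·(-3) + (0)·(0) = 78.
  So p(λ) = λ³ - 15λ² + 62λ - 78.
Step 2 — look for an integer root (rational root theorem: any rational root is an integer divisor of 78). Testing λ = 3:
  p(3) = 27 - 135 + 186 - 78 = 0  ✓
  Dividing out (λ - 3): p(λ) = (λ - 3)(λ² - 12λ + 26).
Step 3 — remaining eigenvalues from the quadratic λ² - 12λ + 26 = 0:
  Δ = 12² - 4·26 = 144 - 104 = 40,  λ = (12 ± √40)/2 = (12 ± 6.3246)/2 ≈ 9.1623 or 2.8377.
  Sorted: λ_1 = 9.1623,  λ_2 = 3,  λ_3 = 2.8377  (check: sum = 15 = tr ✓).

Step 4 — unit eigenvector for λ_1 ≈ 9.1623: v spans the null space of (Sigma - λ_1 I), whose rows are
  r_1 = (-6.1623, -1, 0),  r_2 = (-1, -0.1623, 0),  r_3 = (0, 0, -6.1623).
  v is orthogonal to every row, so take v ∝ r_1 × r_3 = ((-1)·(-6.1623) - (0)·(0), (0)·(0) - (-6.1623)·(-6.1623), (-6.1623)·(0) - (-1)·(0)) ≈ (6.1623, -37.9737, 0).
  Let u = (6.1623, -37.9737, 0).
  ||u|| = √((6.1623)² + (-37.9737)² + (0)²) = √(1479.973) ≈ 38.4704,  v_1 = u/||u|| ≈ (0.1602, -0.9871, 0) (||v_1|| = 1).

λ_1 = 9.1623,  λ_2 = 3,  λ_3 = 2.8377;  v_1 ≈ (0.1602, -0.9871, 0)


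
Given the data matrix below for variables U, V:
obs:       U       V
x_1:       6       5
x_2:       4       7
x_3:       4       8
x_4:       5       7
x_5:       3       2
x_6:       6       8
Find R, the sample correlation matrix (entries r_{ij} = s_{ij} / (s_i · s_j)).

Step 1 — column means:
  mean(U) = (6 + 4 + 4 + 5 + 3 + 6) / 6 = 28/6 = 4.6667
  mean(V) = (5 + 7 + 8 + 7 + 2 + 8) / 6 = 37/6 = 6.1667

Step 2 — sample variances and covariances s[i,j] = (1/(n-1)) · Σ_k (x_{k,i} - mean_i) · (x_{k,j} - mean_j), with n-1 = 5:
  s[U,U] = ((1.3333)·(1.3333) + (-0.6667)·(-0.6667) + (-0.6667)·(-0.6667) + (0.3333)·(0.3333) + (-1.6667)·(-1.6667) + (1.3333)·(1.3333)) / 5 = 7.3333/5 = 1.4667
  s[U,V] = ((1.3333)·(-1.1667) + (-0.6667)·(0.8333) + (-0.6667)·(1.8333) + (0.3333)·(0.8333) + (-1.6667)·(-4.1667) + (1.3333)·(1.8333)) / 5 = 6.3333/5 = 1.2667
  s[V,V] = ((-1.1667)·(-1.1667) + (0.8333)·(0.8333) + (1.8333)·(1.8333) + (0.8333)·(0.8333) + (-4.1667)·(-4.1667) + (1.8333)·(1.8333)) / 5 = 26.8333/5 = 5.3667
  Sample standard deviations s_i = √(s[i,i]):
  s(U) = √(1.4667) = 1.2111
  s(V) = √(5.3667) = 2.3166

Step 3 — r_{ij} = s_{ij} / (s_i · s_j):
  r[U,U] = 1 (diagonal).
  r[U,V] = 1.2667 / (1.2111 · 2.3166) = 1.2667 / 2.8056 = 0.4515
  r[V,V] = 1 (diagonal).

R is symmetric with unit diagonal. Assembling:

R = [[1, 0.4515],
 [0.4515, 1]]


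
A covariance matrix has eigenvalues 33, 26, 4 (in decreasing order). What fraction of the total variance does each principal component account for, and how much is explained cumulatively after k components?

Step 1 — total variance = trace(Sigma) = Σ λ_i = 33 + 26 + 4 = 63.

Step 2 — fraction explained by component i = λ_i / Σ λ:
  PC1: 33/63 = 0.5238
  PC2: 26/63 = 0.4127
  PC3: 4/63 = 0.0635

Step 3 — cumulative fraction after k components = (λ_1 + ... + λ_k) / Σ λ:
  k = 1: 33/63 = 0.5238
  k = 2: (33 + 26)/63 = 59/63 = 0.9365
  k = 3: (33 + 26 + 4)/63 = 63/63 = 1

Summary (fraction, with percent):

explained: PC1 0.5238 (52.38%), PC2 0.4127 (41.27%), PC3 0.0635 (6.35%);  cumulative: 0.5238, 0.9365, 1


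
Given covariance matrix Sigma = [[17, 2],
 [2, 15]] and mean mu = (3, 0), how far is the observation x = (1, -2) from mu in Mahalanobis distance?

Step 1 — centre the observation: (x - mu) = (-2, -2).

Step 2 — invert Sigma. det(Sigma) = 17·15 - (2)² = 251.
  Sigma^{-1} = (1/det) · [[d, -b], [-b, a]] = [[0.0598, -0.008],
 [-0.008, 0.0677]].

Step 3 — form the quadratic (x - mu)^T · Sigma^{-1} · (x - mu):
  Sigma^{-1} · (x - mu) = (-0.1036, -0.1195).
  (x - mu)^T · [Sigma^{-1} · (x - mu)] = (-2)·(-0.1036) + (-2)·(-0.1195) = 0.4462.

Step 4 — take square root: d = √(0.4462) ≈ 0.668.

d(x, mu) = √(0.4462) ≈ 0.668


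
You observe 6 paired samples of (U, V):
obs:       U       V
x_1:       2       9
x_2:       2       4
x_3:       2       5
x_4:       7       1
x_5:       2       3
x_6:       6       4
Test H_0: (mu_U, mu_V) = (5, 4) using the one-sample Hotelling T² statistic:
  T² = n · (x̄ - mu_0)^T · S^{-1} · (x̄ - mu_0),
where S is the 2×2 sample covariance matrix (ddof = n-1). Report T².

Step 1 — sample mean vector:
  mean(U) = (2 + 2 + 2 + 7 + 2 + 6) / 6 = 21/6 = 3.5
  mean(V) = (9 + 4 + 5 + 1 + 3 + 4) / 6 = 26/6 = 4.3333
  x̄ = (3.5, 4.3333),  deviation x̄ - mu_0 = (3.5, 4.3333) - (5, 4) = (-1.5, 0.3333).

Step 2 — sample covariance matrix, S[i,j] = (1/(n-1)) · Σ_k (x_{k,i} - mean_i) · (x_{k,j} - mean_j), divisor n-1 = 5:
  S[U,U] = ((-1.5)·(-1.5) + (-1.5)·(-1.5) + (-1.5)·(-1.5) + (3.5)·(3.5) + (-1.5)·(-1.5) + (2.5)·(2.5)) / 5 = 27.5/5 = 5.5
  S[U,V] = ((-1.5)·(4.6667) + (-1.5)·(-0.3333) + (-1.5)·(0.6667) + (3.5)·(-3.3333) + (-1.5)·(-1.3333) + (2.5)·(-0.3333)) / 5 = -18/5 = -3.6
  S[V,V] = ((4.6667)·(4.6667) + (-0.3333)·(-0.3333) + (0.6667)·(0.6667) + (-3.3333)·(-3.3333) + (-1.3333)·(-1.3333) + (-0.3333)·(-0.3333)) / 5 = 35.3333/5 = 7.0667
  S = [[5.5, -3.6],
 [-3.6, 7.0667]].

Step 3 — invert S. det(S) = 5.5·7.0667 - (-3.6)² = 25.9067.
  S^{-1} = (1/det) · [[d, -b], [-b, a]] = [[0.2728, 0.139],
 [0.139, 0.2123]].

Step 4 — quadratic form (x̄ - mu_0)^T · S^{-1} · (x̄ - mu_0):
  S^{-1} · (x̄ - mu_0) = (-0.3628, -0.1377),
  (x̄ - mu_0)^T · [...] = (-1.5)·(-0.3628) + (0.3333)·(-0.1377) = 0.4984.

Step 5 — scale by n: T² = 6 · 0.4984 = 2.9902.

T² ≈ 2.9902


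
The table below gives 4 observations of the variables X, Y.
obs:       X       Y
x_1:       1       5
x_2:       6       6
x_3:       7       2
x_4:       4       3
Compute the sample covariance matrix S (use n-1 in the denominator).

Step 1 — column means:
  mean(X) = (1 + 6 + 7 + 4) / 4 = 18/4 = 4.5
  mean(Y) = (5 + 6 + 2 + 3) / 4 = 16/4 = 4

Step 2 — sample covariance S[i,j] = (1/(n-1)) · Σ_k (x_{k,i} - mean_i) · (x_{k,j} - mean_j), with n-1 = 3.
  S[X,X] = ((-3.5)·(-3.5) + (1.5)·(1.5) + (2.5)·(2.5) + (-0.5)·(-0.5)) / 3 = 21/3 = 7
  S[X,Y] = ((-3.5)·(1) + (1.5)·(2) + (2.5)·(-2) + (-0.5)·(-1)) / 3 = -5/3 = -1.6667
  S[Y,Y] = ((1)·(1) + (2)·(2) + (-2)·(-2) + (-1)·(-1)) / 3 = 10/3 = 3.3333

S is symmetric (S[j,i] = S[i,j]). Assembling:

S = [[7, -1.6667],
 [-1.6667, 3.3333]]


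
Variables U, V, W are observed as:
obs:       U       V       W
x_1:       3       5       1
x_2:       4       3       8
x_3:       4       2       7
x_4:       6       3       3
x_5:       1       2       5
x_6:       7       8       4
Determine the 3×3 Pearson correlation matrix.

Step 1 — column means:
  mean(U) = (3 + 4 + 4 + 6 + 1 + 7) / 6 = 25/6 = 4.1667
  mean(V) = (5 + 3 + 2 + 3 + 2 + 8) / 6 = 23/6 = 3.8333
  mean(W) = (1 + 8 + 7 + 3 + 5 + 4) / 6 = 28/6 = 4.6667

Step 2 — sample variances and covariances s[i,j] = (1/(n-1)) · Σ_k (x_{k,i} - mean_i) · (x_{k,j} - mean_j), with n-1 = 5:
  s[U,U] = ((-1.1667)·(-1.1667) + (-0.1667)·(-0.1667) + (-0.1667)·(-0.1667) + (1.8333)·(1.8333) + (-3.1667)·(-3.1667) + (2.8333)·(2.8333)) / 5 = 22.8333/5 = 4.5667
  s[U,V] = ((-1.1667)·(1.1667) + (-0.1667)·(-0.8333) + (-0.1667)·(-1.8333) + (1.8333)·(-0.8333) + (-3.1667)·(-1.8333) + (2.8333)·(4.1667)) / 5 = 15.1667/5 = 3.0333
  s[U,W] = ((-1.1667)·(-3.6667) + (-0.1667)·(3.3333) + (-0.1667)·(2.3333) + (1.8333)·(-1.6667) + (-3.1667)·(0.3333) + (2.8333)·(-0.6667)) / 5 = -2.6667/5 = -0.5333
  s[V,V] = ((1.1667)·(1.1667) + (-0.8333)·(-0.8333) + (-1.8333)·(-1.8333) + (-0.8333)·(-0.8333) + (-1.8333)·(-1.8333) + (4.1667)·(4.1667)) / 5 = 26.8333/5 = 5.3667
  s[V,W] = ((1.1667)·(-3.6667) + (-0.8333)·(3.3333) + (-1.8333)·(2.3333) + (-0.8333)·(-1.6667) + (-1.8333)·(0.3333) + (4.1667)·(-0.6667)) / 5 = -13.3333/5 = -2.6667
  s[W,W] = ((-3.6667)·(-3.6667) + (3.3333)·(3.3333) + (2.3333)·(2.3333) + (-1.6667)·(-1.6667) + (0.3333)·(0.3333) + (-0.6667)·(-0.6667)) / 5 = 33.3333/5 = 6.6667
  Sample standard deviations s_i = √(s[i,i]):
  s(U) = √(4.5667) = 2.137
  s(V) = √(5.3667) = 2.3166
  s(W) = √(6.6667) = 2.582

Step 3 — r_{ij} = s_{ij} / (s_i · s_j):
  r[U,U] = 1 (diagonal).
  r[U,V] = 3.0333 / (2.137 · 2.3166) = 3.0333 / 4.9505 = 0.6127
  r[U,W] = -0.5333 / (2.137 · 2.582) = -0.5333 / 5.5176 = -0.0967
  r[V,V] = 1 (diagonal).
  r[V,W] = -2.6667 / (2.3166 · 2.582) = -2.6667 / 5.9815 = -0.4458
  r[W,W] = 1 (diagonal).

R is symmetric with unit diagonal. Assembling:

R = [[1, 0.6127, -0.0967],
 [0.6127, 1, -0.4458],
 [-0.0967, -0.4458, 1]]


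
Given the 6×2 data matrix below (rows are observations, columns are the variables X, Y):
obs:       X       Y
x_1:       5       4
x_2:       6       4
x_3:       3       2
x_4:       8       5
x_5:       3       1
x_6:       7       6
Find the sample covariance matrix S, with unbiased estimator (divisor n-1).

Step 1 — column means:
  mean(X) = (5 + 6 + 3 + 8 + 3 + 7) / 6 = 32/6 = 5.3333
  mean(Y) = (4 + 4 + 2 + 5 + 1 + 6) / 6 = 22/6 = 3.6667

Step 2 — sample covariance S[i,j] = (1/(n-1)) · Σ_k (x_{k,i} - mean_i) · (x_{k,j} - mean_j), with n-1 = 5.
  S[X,X] = ((-0.3333)·(-0.3333) + (0.6667)·(0.6667) + (-2.3333)·(-2.3333) + (2.6667)·(2.6667) + (-2.3333)·(-2.3333) + (1.6667)·(1.6667)) / 5 = 21.3333/5 = 4.2667
  S[X,Y] = ((-0.3333)·(0.3333) + (0.6667)·(0.3333) + (-2.3333)·(-1.6667) + (2.6667)·(1.3333) + (-2.3333)·(-2.6667) + (1.6667)·(2.3333)) / 5 = 17.6667/5 = 3.5333
  S[Y,Y] = ((0.3333)·(0.3333) + (0.3333)·(0.3333) + (-1.6667)·(-1.6667) + (1.3333)·(1.3333) + (-2.6667)·(-2.6667) + (2.3333)·(2.3333)) / 5 = 17.3333/5 = 3.4667

S is symmetric (S[j,i] = S[i,j]). Assembling:

S = [[4.2667, 3.5333],
 [3.5333, 3.4667]]


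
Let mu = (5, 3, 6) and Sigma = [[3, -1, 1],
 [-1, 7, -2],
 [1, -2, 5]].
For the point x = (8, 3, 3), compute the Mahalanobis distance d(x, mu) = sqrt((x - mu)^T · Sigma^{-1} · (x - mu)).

Step 1 — centre the observation: (x - mu) = (3, 0, -3).

Step 2 — invert Sigma (cofactor / det for 3×3, or solve directly):
  Sigma^{-1} = [[0.3647, 0.0353, -0.0588],
 [0.0353, 0.1647, 0.0588],
 [-0.0588, 0.0588, 0.2353]].

Step 3 — form the quadratic (x - mu)^T · Sigma^{-1} · (x - mu):
  Sigma^{-1} · (x - mu) = (1.2706, -0.0706, -0.8824).
  (x - mu)^T · [Sigma^{-1} · (x - mu)] = (3)·(1.2706) + (0)·(-0.0706) + (-3)·(-0.8824) = 6.4588.

Step 4 — take square root: d = √(6.4588) ≈ 2.5414.

d(x, mu) = √(6.4588) ≈ 2.5414


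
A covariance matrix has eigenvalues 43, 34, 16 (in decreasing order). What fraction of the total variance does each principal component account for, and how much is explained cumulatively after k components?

Step 1 — total variance = trace(Sigma) = Σ λ_i = 43 + 34 + 16 = 93.

Step 2 — fraction explained by component i = λ_i / Σ λ:
  PC1: 43/93 = 0.4624
  PC2: 34/93 = 0.3656
  PC3: 16/93 = 0.172

Step 3 — cumulative fraction after k components = (λ_1 + ... + λ_k) / Σ λ:
  k = 1: 43/93 = 0.4624
  k = 2: (43 + 34)/93 = 77/93 = 0.828
  k = 3: (43 + 34 + 16)/93 = 93/93 = 1

Summary (fraction, with percent):

explained: PC1 0.4624 (46.24%), PC2 0.3656 (36.56%), PC3 0.172 (17.2%);  cumulative: 0.4624, 0.828, 1


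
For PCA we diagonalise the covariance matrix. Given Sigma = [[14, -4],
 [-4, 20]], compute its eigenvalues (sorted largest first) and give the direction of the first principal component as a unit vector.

Step 1 — characteristic polynomial of 2×2 Sigma:
  det(Sigma - λI) = λ² - trace · λ + det = 0.
  trace = 14 + 20 = 34, det = 14·20 - (-4)² = 264.
Step 2 — discriminant:
  Δ = trace² - 4·det = 1156 - 1056 = 100.
Step 3 — eigenvalues:
  λ = (trace ± √Δ)/2 = (34 ± 10)/2,
  λ_1 = 22,  λ_2 = 12.

Step 4 — unit eigenvector for λ_1: solve (Sigma - λ_1 I)v = 0. First row:
  (14 - 22)·v_x + (-4)·v_y = 0, i.e. (-8)·v_x + (-4)·v_y = 0,
  so v ∝ (b, λ_1 - a) = (-4, 8); multiply by -1 so the first entry is positive: u = (4, -8).
  ||u|| = √((4)² + (-8)²) = √(80) ≈ 8.9443,
  v_1 = u/||u|| ≈ (0.4472, -0.8944) (||v_1|| = 1).

λ_1 = 22,  λ_2 = 12;  v_1 ≈ (0.4472, -0.8944)


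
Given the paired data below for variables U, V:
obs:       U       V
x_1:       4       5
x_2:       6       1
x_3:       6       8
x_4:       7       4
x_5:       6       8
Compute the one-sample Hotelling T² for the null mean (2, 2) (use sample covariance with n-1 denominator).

Step 1 — sample mean vector:
  mean(U) = (4 + 6 + 6 + 7 + 6) / 5 = 29/5 = 5.8
  mean(V) = (5 + 1 + 8 + 4 + 8) / 5 = 26/5 = 5.2
  x̄ = (5.8, 5.2),  deviation x̄ - mu_0 = (5.8, 5.2) - (2, 2) = (3.8, 3.2).

Step 2 — sample covariance matrix, S[i,j] = (1/(n-1)) · Σ_k (x_{k,i} - mean_i) · (x_{k,j} - mean_j), divisor n-1 = 4:
  S[U,U] = ((-1.8)·(-1.8) + (0.2)·(0.2) + (0.2)·(0.2) + (1.2)·(1.2) + (0.2)·(0.2)) / 4 = 4.8/4 = 1.2
  S[U,V] = ((-1.8)·(-0.2) + (0.2)·(-4.2) + (0.2)·(2.8) + (1.2)·(-1.2) + (0.2)·(2.8)) / 4 = -0.8/4 = -0.2
  S[V,V] = ((-0.2)·(-0.2) + (-4.2)·(-4.2) + (2.8)·(2.8) + (-1.2)·(-1.2) + (2.8)·(2.8)) / 4 = 34.8/4 = 8.7
  S = [[1.2, -0.2],
 [-0.2, 8.7]].

Step 3 — invert S. det(S) = 1.2·8.7 - (-0.2)² = 10.4.
  S^{-1} = (1/det) · [[d, -b], [-b, a]] = [[0.8365, 0.0192],
 [0.0192, 0.1154]].

Step 4 — quadratic form (x̄ - mu_0)^T · S^{-1} · (x̄ - mu_0):
  S^{-1} · (x̄ - mu_0) = (3.2404, 0.4423),
  (x̄ - mu_0)^T · [...] = (3.8)·(3.2404) + (3.2)·(0.4423) = 13.7288.

Step 5 — scale by n: T² = 5 · 13.7288 = 68.6442.

T² ≈ 68.6442


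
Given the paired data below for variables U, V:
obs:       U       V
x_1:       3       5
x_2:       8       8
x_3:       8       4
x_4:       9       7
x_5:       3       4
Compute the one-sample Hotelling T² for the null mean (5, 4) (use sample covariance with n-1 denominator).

Step 1 — sample mean vector:
  mean(U) = (3 + 8 + 8 + 9 + 3) / 5 = 31/5 = 6.2
  mean(V) = (5 + 8 + 4 + 7 + 4) / 5 = 28/5 = 5.6
  x̄ = (6.2, 5.6),  deviation x̄ - mu_0 = (6.2, 5.6) - (5, 4) = (1.2, 1.6).

Step 2 — sample covariance matrix, S[i,j] = (1/(n-1)) · Σ_k (x_{k,i} - mean_i) · (x_{k,j} - mean_j), divisor n-1 = 4:
  S[U,U] = ((-3.2)·(-3.2) + (1.8)·(1.8) + (1.8)·(1.8) + (2.8)·(2.8) + (-3.2)·(-3.2)) / 4 = 34.8/4 = 8.7
  S[U,V] = ((-3.2)·(-0.6) + (1.8)·(2.4) + (1.8)·(-1.6) + (2.8)·(1.4) + (-3.2)·(-1.6)) / 4 = 12.4/4 = 3.1
  S[V,V] = ((-0.6)·(-0.6) + (2.4)·(2.4) + (-1.6)·(-1.6) + (1.4)·(1.4) + (-1.6)·(-1.6)) / 4 = 13.2/4 = 3.3
  S = [[8.7, 3.1],
 [3.1, 3.3]].

Step 3 — invert S. det(S) = 8.7·3.3 - (3.1)² = 19.1.
  S^{-1} = (1/det) · [[d, -b], [-b, a]] = [[0.1728, -0.1623],
 [-0.1623, 0.4555]].

Step 4 — quadratic form (x̄ - mu_0)^T · S^{-1} · (x̄ - mu_0):
  S^{-1} · (x̄ - mu_0) = (-0.0524, 0.534),
  (x̄ - mu_0)^T · [...] = (1.2)·(-0.0524) + (1.6)·(0.534) = 0.7916.

Step 5 — scale by n: T² = 5 · 0.7916 = 3.9581.

T² ≈ 3.9581


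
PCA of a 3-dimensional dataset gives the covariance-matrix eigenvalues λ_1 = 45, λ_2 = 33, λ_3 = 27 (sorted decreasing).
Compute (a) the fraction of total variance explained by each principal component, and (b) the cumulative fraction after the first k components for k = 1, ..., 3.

Step 1 — total variance = trace(Sigma) = Σ λ_i = 45 + 33 + 27 = 105.

Step 2 — fraction explained by component i = λ_i / Σ λ:
  PC1: 45/105 = 0.4286
  PC2: 33/105 = 0.3143
  PC3: 27/105 = 0.2571

Step 3 — cumulative fraction after k components = (λ_1 + ... + λ_k) / Σ λ:
  k = 1: 45/105 = 0.4286
  k = 2: (45 + 33)/105 = 78/105 = 0.7429
  k = 3: (45 + 33 + 27)/105 = 105/105 = 1

Summary (fraction, with percent):

explained: PC1 0.4286 (42.86%), PC2 0.3143 (31.43%), PC3 0.2571 (25.71%);  cumulative: 0.4286, 0.7429, 1


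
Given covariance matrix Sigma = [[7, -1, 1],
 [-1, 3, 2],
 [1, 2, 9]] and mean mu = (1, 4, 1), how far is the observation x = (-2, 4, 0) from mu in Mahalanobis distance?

Step 1 — centre the observation: (x - mu) = (-3, 0, -1).

Step 2 — invert Sigma (cofactor / det for 3×3, or solve directly):
  Sigma^{-1} = [[0.1586, 0.0759, -0.0345],
 [0.0759, 0.4276, -0.1034],
 [-0.0345, -0.1034, 0.1379]].

Step 3 — form the quadratic (x - mu)^T · Sigma^{-1} · (x - mu):
  Sigma^{-1} · (x - mu) = (-0.4414, -0.1241, -0.0345).
  (x - mu)^T · [Sigma^{-1} · (x - mu)] = (-3)·(-0.4414) + (0)·(-0.1241) + (-1)·(-0.0345) = 1.3586.

Step 4 — take square root: d = √(1.3586) ≈ 1.1656.

d(x, mu) = √(1.3586) ≈ 1.1656


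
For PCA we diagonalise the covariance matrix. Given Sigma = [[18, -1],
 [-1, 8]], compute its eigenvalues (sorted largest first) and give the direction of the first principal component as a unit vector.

Step 1 — characteristic polynomial of 2×2 Sigma:
  det(Sigma - λI) = λ² - trace · λ + det = 0.
  trace = 18 + 8 = 26, det = 18·8 - (-1)² = 143.
Step 2 — discriminant:
  Δ = trace² - 4·det = 676 - 572 = 104.
Step 3 — eigenvalues:
  λ = (trace ± √Δ)/2 = (26 ± 10.198)/2,
  λ_1 = 18.099,  λ_2 = 7.901.

Step 4 — unit eigenvector for λ_1: solve (Sigma - λ_1 I)v = 0. First row:
  (18 - 18.099)·v_x + (-1)·v_y = 0, i.e. (-0.099)·v_x + (-1)·v_y = 0,
  so v ∝ (b, λ_1 - a) = (-1, 0.099); multiply by -1 so the first entry is positive: u = (1, -0.099).
  ||u|| = √((1)² + (-0.099)²) = √(1.0098) ≈ 1.0049,
  v_1 = u/||u|| ≈ (0.9951, -0.0985) (||v_1|| = 1).

λ_1 = 18.099,  λ_2 = 7.901;  v_1 ≈ (0.9951, -0.0985)


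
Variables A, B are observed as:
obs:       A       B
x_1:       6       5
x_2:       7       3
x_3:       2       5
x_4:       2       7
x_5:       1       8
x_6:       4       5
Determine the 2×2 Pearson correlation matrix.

Step 1 — column means:
  mean(A) = (6 + 7 + 2 + 2 + 1 + 4) / 6 = 22/6 = 3.6667
  mean(B) = (5 + 3 + 5 + 7 + 8 + 5) / 6 = 33/6 = 5.5

Step 2 — sample variances and covariances s[i,j] = (1/(n-1)) · Σ_k (x_{k,i} - mean_i) · (x_{k,j} - mean_j), with n-1 = 5:
  s[A,A] = ((2.3333)·(2.3333) + (3.3333)·(3.3333) + (-1.6667)·(-1.6667) + (-1.6667)·(-1.6667) + (-2.6667)·(-2.6667) + (0.3333)·(0.3333)) / 5 = 29.3333/5 = 5.8667
  s[A,B] = ((2.3333)·(-0.5) + (3.3333)·(-2.5) + (-1.6667)·(-0.5) + (-1.6667)·(1.5) + (-2.6667)·(2.5) + (0.3333)·(-0.5)) / 5 = -18/5 = -3.6
  s[B,B] = ((-0.5)·(-0.5) + (-2.5)·(-2.5) + (-0.5)·(-0.5) + (1.5)·(1.5) + (2.5)·(2.5) + (-0.5)·(-0.5)) / 5 = 15.5/5 = 3.1
  Sample standard deviations s_i = √(s[i,i]):
  s(A) = √(5.8667) = 2.4221
  s(B) = √(3.1) = 1.7607

Step 3 — r_{ij} = s_{ij} / (s_i · s_j):
  r[A,A] = 1 (diagonal).
  r[A,B] = -3.6 / (2.4221 · 1.7607) = -3.6 / 4.2646 = -0.8442
  r[B,B] = 1 (diagonal).

R is symmetric with unit diagonal. Assembling:

R = [[1, -0.8442],
 [-0.8442, 1]]


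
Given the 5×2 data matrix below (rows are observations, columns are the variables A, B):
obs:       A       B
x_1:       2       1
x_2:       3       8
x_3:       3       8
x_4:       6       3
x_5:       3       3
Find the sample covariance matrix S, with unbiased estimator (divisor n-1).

Step 1 — column means:
  mean(A) = (2 + 3 + 3 + 6 + 3) / 5 = 17/5 = 3.4
  mean(B) = (1 + 8 + 8 + 3 + 3) / 5 = 23/5 = 4.6

Step 2 — sample covariance S[i,j] = (1/(n-1)) · Σ_k (x_{k,i} - mean_i) · (x_{k,j} - mean_j), with n-1 = 4.
  S[A,A] = ((-1.4)·(-1.4) + (-0.4)·(-0.4) + (-0.4)·(-0.4) + (2.6)·(2.6) + (-0.4)·(-0.4)) / 4 = 9.2/4 = 2.3
  S[A,B] = ((-1.4)·(-3.6) + (-0.4)·(3.4) + (-0.4)·(3.4) + (2.6)·(-1.6) + (-0.4)·(-1.6)) / 4 = -1.2/4 = -0.3
  S[B,B] = ((-3.6)·(-3.6) + (3.4)·(3.4) + (3.4)·(3.4) + (-1.6)·(-1.6) + (-1.6)·(-1.6)) / 4 = 41.2/4 = 10.3

S is symmetric (S[j,i] = S[i,j]). Assembling:

S = [[2.3, -0.3],
 [-0.3, 10.3]]


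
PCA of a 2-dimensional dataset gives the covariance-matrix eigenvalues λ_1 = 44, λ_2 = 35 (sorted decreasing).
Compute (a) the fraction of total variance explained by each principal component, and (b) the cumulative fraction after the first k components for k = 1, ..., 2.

Step 1 — total variance = trace(Sigma) = Σ λ_i = 44 + 35 = 79.

Step 2 — fraction explained by component i = λ_i / Σ λ:
  PC1: 44/79 = 0.557
  PC2: 35/79 = 0.443

Step 3 — cumulative fraction after k components = (λ_1 + ... + λ_k) / Σ λ:
  k = 1: 44/79 = 0.557
  k = 2: (44 + 35)/79 = 79/79 = 1

Summary (fraction, with percent):

explained: PC1 0.557 (55.7%), PC2 0.443 (44.3%);  cumulative: 0.557, 1


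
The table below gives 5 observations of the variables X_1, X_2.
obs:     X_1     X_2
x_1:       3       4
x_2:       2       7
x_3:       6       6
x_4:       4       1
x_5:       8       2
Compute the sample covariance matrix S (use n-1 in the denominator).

Step 1 — column means:
  mean(X_1) = (3 + 2 + 6 + 4 + 8) / 5 = 23/5 = 4.6
  mean(X_2) = (4 + 7 + 6 + 1 + 2) / 5 = 20/5 = 4

Step 2 — sample covariance S[i,j] = (1/(n-1)) · Σ_k (x_{k,i} - mean_i) · (x_{k,j} - mean_j), with n-1 = 4.
  S[X_1,X_1] = ((-1.6)·(-1.6) + (-2.6)·(-2.6) + (1.4)·(1.4) + (-0.6)·(-0.6) + (3.4)·(3.4)) / 4 = 23.2/4 = 5.8
  S[X_1,X_2] = ((-1.6)·(0) + (-2.6)·(3) + (1.4)·(2) + (-0.6)·(-3) + (3.4)·(-2)) / 4 = -10/4 = -2.5
  S[X_2,X_2] = ((0)·(0) + (3)·(3) + (2)·(2) + (-3)·(-3) + (-2)·(-2)) / 4 = 26/4 = 6.5

S is symmetric (S[j,i] = S[i,j]). Assembling:

S = [[5.8, -2.5],
 [-2.5, 6.5]]


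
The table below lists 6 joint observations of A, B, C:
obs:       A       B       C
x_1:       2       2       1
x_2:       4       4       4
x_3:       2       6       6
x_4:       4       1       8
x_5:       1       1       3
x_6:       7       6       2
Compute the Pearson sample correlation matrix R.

Step 1 — column means:
  mean(A) = (2 + 4 + 2 + 4 + 1 + 7) / 6 = 20/6 = 3.3333
  mean(B) = (2 + 4 + 6 + 1 + 1 + 6) / 6 = 20/6 = 3.3333
  mean(C) = (1 + 4 + 6 + 8 + 3 + 2) / 6 = 24/6 = 4

Step 2 — sample variances and covariances s[i,j] = (1/(n-1)) · Σ_k (x_{k,i} - mean_i) · (x_{k,j} - mean_j), with n-1 = 5:
  s[A,A] = ((-1.3333)·(-1.3333) + (0.6667)·(0.6667) + (-1.3333)·(-1.3333) + (0.6667)·(0.6667) + (-2.3333)·(-2.3333) + (3.6667)·(3.6667)) / 5 = 23.3333/5 = 4.6667
  s[A,B] = ((-1.3333)·(-1.3333) + (0.6667)·(0.6667) + (-1.3333)·(2.6667) + (0.6667)·(-2.3333) + (-2.3333)·(-2.3333) + (3.6667)·(2.6667)) / 5 = 12.3333/5 = 2.4667
  s[A,C] = ((-1.3333)·(-3) + (0.6667)·(0) + (-1.3333)·(2) + (0.6667)·(4) + (-2.3333)·(-1) + (3.6667)·(-2)) / 5 = -1/5 = -0.2
  s[B,B] = ((-1.3333)·(-1.3333) + (0.6667)·(0.6667) + (2.6667)·(2.6667) + (-2.3333)·(-2.3333) + (-2.3333)·(-2.3333) + (2.6667)·(2.6667)) / 5 = 27.3333/5 = 5.4667
  s[B,C] = ((-1.3333)·(-3) + (0.6667)·(0) + (2.6667)·(2) + (-2.3333)·(4) + (-2.3333)·(-1) + (2.6667)·(-2)) / 5 = -3/5 = -0.6
  s[C,C] = ((-3)·(-3) + (0)·(0) + (2)·(2) + (4)·(4) + (-1)·(-1) + (-2)·(-2)) / 5 = 34/5 = 6.8
  Sample standard deviations s_i = √(s[i,i]):
  s(A) = √(4.6667) = 2.1602
  s(B) = √(5.4667) = 2.3381
  s(C) = √(6.8) = 2.6077

Step 3 — r_{ij} = s_{ij} / (s_i · s_j):
  r[A,A] = 1 (diagonal).
  r[A,B] = 2.4667 / (2.1602 · 2.3381) = 2.4667 / 5.0509 = 0.4884
  r[A,C] = -0.2 / (2.1602 · 2.6077) = -0.2 / 5.6332 = -0.0355
  r[B,B] = 1 (diagonal).
  r[B,C] = -0.6 / (2.3381 · 2.6077) = -0.6 / 6.097 = -0.0984
  r[C,C] = 1 (diagonal).

R is symmetric with unit diagonal. Assembling:

R = [[1, 0.4884, -0.0355],
 [0.4884, 1, -0.0984],
 [-0.0355, -0.0984, 1]]


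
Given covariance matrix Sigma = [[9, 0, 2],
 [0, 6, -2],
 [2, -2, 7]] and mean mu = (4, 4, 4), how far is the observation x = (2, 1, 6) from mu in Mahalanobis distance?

Step 1 — centre the observation: (x - mu) = (-2, -3, 2).

Step 2 — invert Sigma (cofactor / det for 3×3, or solve directly):
  Sigma^{-1} = [[0.1195, -0.0126, -0.0377],
 [-0.0126, 0.1855, 0.0566],
 [-0.0377, 0.0566, 0.1698]].

Step 3 — form the quadratic (x - mu)^T · Sigma^{-1} · (x - mu):
  Sigma^{-1} · (x - mu) = (-0.2767, -0.4182, 0.2453).
  (x - mu)^T · [Sigma^{-1} · (x - mu)] = (-2)·(-0.2767) + (-3)·(-0.4182) + (2)·(0.2453) = 2.2987.

Step 4 — take square root: d = √(2.2987) ≈ 1.5162.

d(x, mu) = √(2.2987) ≈ 1.5162


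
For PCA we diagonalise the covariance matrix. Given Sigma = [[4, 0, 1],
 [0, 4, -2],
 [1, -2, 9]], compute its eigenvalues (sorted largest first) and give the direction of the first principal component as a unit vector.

Step 1 — characteristic polynomial p(λ) = det(λI - Sigma) = λ³ - tr·λ² + c_1·λ - det, where tr = trace, c_1 = sum of the principal 2×2 minors, det = det(Sigma):
  tr = 4 + 4 + 9 = 17,
  c_1 = (4·4 - (0)²) + (4·9 - (1)²) + (4·9 - (-2)²) = 16 + 35 + 32 = 83,
  det = 4·(4·9 - (-2)²) - (0)·((0)·9 - (-2)·(1)) + (1)·((0)·(-2) - 4·(1)) = 4·(32) - (0)·(2) + (1)·(-4) = 124.
  So p(λ) = λ³ - 17λ² + 83λ - 124.
Step 2 — look for an integer root (rational root theorem: any rational root is an integer divisor of 124). Testing λ = 4:
  p(4) = 64 - 272 + 332 - 124 = 0  ✓
  Dividing out (λ - 4): p(λ) = (λ - 4)(λ² - 13λ + 31).
Step 3 — remaining eigenvalues from the quadratic λ² - 13λ + 31 = 0:
  Δ = 13² - 4·31 = 169 - 124 = 45,  λ = (13 ± √45)/2 = (13 ± 6.7082)/2 ≈ 9.8541 or 3.1459.
  Sorted: λ_1 = 9.8541,  λ_2 = 4,  λ_3 = 3.1459  (check: sum = 17 = tr ✓).

Step 4 — unit eigenvector for λ_1 ≈ 9.8541: v spans the null space of (Sigma - λ_1 I), whose rows are
  r_1 = (-5.8541, 0, 1),  r_2 = (0, -5.8541, -2),  r_3 = (1, -2, -0.8541).
  v is orthogonal to every row, so take v ∝ r_1 × r_2 = ((0)·(-2) - (1)·(-5.8541), (1)·(0) - (-5.8541)·(-2), (-5.8541)·(-5.8541) - (0)·(0)) ≈ (5.8541, -11.7082, 34.2705).
  Let u = (5.8541, -11.7082, 34.2705).
  ||u|| = √((5.8541)² + (-11.7082)² + (34.2705)²) = √(1345.8204) ≈ 36.6854,  v_1 = u/||u|| ≈ (0.1596, -0.3192, 0.9342) (||v_1|| = 1).

λ_1 = 9.8541,  λ_2 = 4,  λ_3 = 3.1459;  v_1 ≈ (0.1596, -0.3192, 0.9342)


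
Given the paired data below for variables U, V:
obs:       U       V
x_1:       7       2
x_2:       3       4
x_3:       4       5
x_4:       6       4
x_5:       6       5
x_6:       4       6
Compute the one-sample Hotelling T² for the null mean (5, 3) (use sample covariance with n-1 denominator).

Step 1 — sample mean vector:
  mean(U) = (7 + 3 + 4 + 6 + 6 + 4) / 6 = 30/6 = 5
  mean(V) = (2 + 4 + 5 + 4 + 5 + 6) / 6 = 26/6 = 4.3333
  x̄ = (5, 4.3333),  deviation x̄ - mu_0 = (5, 4.3333) - (5, 3) = (0, 1.3333).

Step 2 — sample covariance matrix, S[i,j] = (1/(n-1)) · Σ_k (x_{k,i} - mean_i) · (x_{k,j} - mean_j), divisor n-1 = 5:
  S[U,U] = ((2)·(2) + (-2)·(-2) + (-1)·(-1) + (1)·(1) + (1)·(1) + (-1)·(-1)) / 5 = 12/5 = 2.4
  S[U,V] = ((2)·(-2.3333) + (-2)·(-0.3333) + (-1)·(0.6667) + (1)·(-0.3333) + (1)·(0.6667) + (-1)·(1.6667)) / 5 = -6/5 = -1.2
  S[V,V] = ((-2.3333)·(-2.3333) + (-0.3333)·(-0.3333) + (0.6667)·(0.6667) + (-0.3333)·(-0.3333) + (0.6667)·(0.6667) + (1.6667)·(1.6667)) / 5 = 9.3333/5 = 1.8667
  S = [[2.4, -1.2],
 [-1.2, 1.8667]].

Step 3 — invert S. det(S) = 2.4·1.8667 - (-1.2)² = 3.04.
  S^{-1} = (1/det) · [[d, -b], [-b, a]] = [[0.614, 0.3947],
 [0.3947, 0.7895]].

Step 4 — quadratic form (x̄ - mu_0)^T · S^{-1} · (x̄ - mu_0):
  S^{-1} · (x̄ - mu_0) = (0.5263, 1.0526),
  (x̄ - mu_0)^T · [...] = (0)·(0.5263) + (1.3333)·(1.0526) = 1.4035.

Step 5 — scale by n: T² = 6 · 1.4035 = 8.4211.

T² ≈ 8.4211
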